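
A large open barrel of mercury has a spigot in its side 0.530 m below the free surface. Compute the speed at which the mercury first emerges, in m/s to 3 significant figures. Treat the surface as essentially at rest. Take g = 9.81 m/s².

3.22 m/s

Torricelli's result v = √(2gh) gives v = √(2·9.81·0.530) = 3.22 m/s.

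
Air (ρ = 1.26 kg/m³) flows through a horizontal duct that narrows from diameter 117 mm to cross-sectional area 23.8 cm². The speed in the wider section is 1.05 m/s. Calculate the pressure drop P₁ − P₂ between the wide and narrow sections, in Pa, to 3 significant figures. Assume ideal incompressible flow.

Mass conservation (A₁v₁ = A₂v₂) gives v₂ = 1.05 × 108/23.8 = 4.74 m/s.
Bernoulli (h₁ = h₂): P₁ − P₂ = ½ρ(v₂² − v₁²).
P₁ − P₂ = ½·1.26·(4.74² − 1.05²) = ½·1.26·21.4 = 13.5 Pa.

ΔP ≈ 13.5 Pa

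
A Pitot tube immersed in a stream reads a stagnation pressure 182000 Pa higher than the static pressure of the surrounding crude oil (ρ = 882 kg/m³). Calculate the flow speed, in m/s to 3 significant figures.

v ≈ 20.3 m/s

The dynamic pressure equals the rise in static pressure at the stagnation point: ΔP = ½ρv².
v = √(2ΔP/ρ) = √(2·182000/882) = 20.3 m/s.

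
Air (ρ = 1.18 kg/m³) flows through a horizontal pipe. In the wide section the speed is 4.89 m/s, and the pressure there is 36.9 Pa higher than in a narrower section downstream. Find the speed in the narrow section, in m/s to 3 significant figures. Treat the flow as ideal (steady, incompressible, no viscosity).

Horizontal Bernoulli: P₁ + ½ρv₁² = P₂ + ½ρv₂², so v₂² = v₁² + 2(P₁ − P₂)/ρ.
v₂ = √(4.89² + 2·36.9/1.18) = √(23.9 + 62.5) = 9.30 m/s.

9.30 m/s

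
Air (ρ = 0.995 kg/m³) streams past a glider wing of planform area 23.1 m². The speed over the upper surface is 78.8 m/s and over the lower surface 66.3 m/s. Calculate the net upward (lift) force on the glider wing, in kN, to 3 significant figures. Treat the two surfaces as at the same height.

From P + ½ρv² = const at equal height, P_low − P_up = ½ρ(v_up² − v_low²).
ΔP = ½·0.995·(78.8² − 66.3²) = 902 Pa.
Lift = ΔP · A = 902 × 23.1 = 20800 N.

F = 20.8 kN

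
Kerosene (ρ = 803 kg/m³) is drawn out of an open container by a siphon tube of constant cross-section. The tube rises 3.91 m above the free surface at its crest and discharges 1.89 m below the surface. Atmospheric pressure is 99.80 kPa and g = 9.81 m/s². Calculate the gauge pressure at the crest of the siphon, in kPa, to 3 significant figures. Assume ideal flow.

P_gauge = -45.7 kPa

The outlet speed comes from Torricelli: v = √(2g·1.89) = 6.09 m/s.
Continuity keeps v the same throughout the tube; from surface to crest, P_atm + 0 = P_top + ½ρv² + ρg·h_top.
P_top = 99800 − ½·803·6.09² − 803·9.81·3.91 = 54100 Pa. So P_gauge = P_top − P_atm = -45700 Pa.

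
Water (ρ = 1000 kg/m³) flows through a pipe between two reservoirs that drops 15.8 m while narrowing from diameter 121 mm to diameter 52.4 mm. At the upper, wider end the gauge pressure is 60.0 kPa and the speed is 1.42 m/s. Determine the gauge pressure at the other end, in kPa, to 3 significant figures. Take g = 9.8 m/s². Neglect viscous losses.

P₂ = 187 kPa

Continuity gives A₁v₁ = A₂v₂, so v₂ = (115 cm²)/(21.6 cm²) × 1.42 m/s = 7.57 m/s.
Applying Bernoulli between the two ends and solving for P₂: P₂ = P₁ + ½ρ(v₁² − v₂²) − ρgΔh.
P₂ = 60000 + ½·1000·(1.42² − 7.57²) − 1000·9.8·(−15.8) = 60000 + (-27700) − (-155000) = 187000 Pa.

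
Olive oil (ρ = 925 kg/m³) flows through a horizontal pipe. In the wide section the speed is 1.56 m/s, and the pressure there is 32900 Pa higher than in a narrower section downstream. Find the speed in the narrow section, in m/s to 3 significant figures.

Along the level pipe P + ½ρv² is conserved, hence v₂² = v₁² + 2(P₁ − P₂)/ρ.
v₂ = √(1.56² + 2·32900/925) = √(2.43 + 71.1) = 8.58 m/s.

8.58 m/s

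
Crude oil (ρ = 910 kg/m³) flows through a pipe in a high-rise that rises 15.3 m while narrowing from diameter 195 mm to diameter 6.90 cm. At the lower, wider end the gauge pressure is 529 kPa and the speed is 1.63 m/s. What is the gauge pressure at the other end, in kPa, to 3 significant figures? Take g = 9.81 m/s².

P₂ ≈ 317 kPa

The volume flow rate is constant, so v₂ = (A₁/A₂)v₁ = (299/37.4)·1.63 = 13.0 m/s.
Bernoulli: P₁ + ½ρv₁² + ρg h₁ = P₂ + ½ρv₂² + ρg h₂, so P₂ = P₁ + ½ρ(v₁² − v₂²) − ρg(h₂ − h₁).
P₂ = 529000 + ½·910·(1.63² − 13.0²) − 910·9.81·(+15.3) = 529000 + (-75900) − (137000) = 317000 Pa.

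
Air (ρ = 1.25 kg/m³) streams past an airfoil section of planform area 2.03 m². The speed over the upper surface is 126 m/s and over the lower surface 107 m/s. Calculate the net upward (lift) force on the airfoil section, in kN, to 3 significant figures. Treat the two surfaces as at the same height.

F ≈ 5.62 kN

From P + ½ρv² = const at equal height, P_low − P_up = ½ρ(v_up² − v_low²).
ΔP = ½·1.25·(126² − 107²) = 2770 Pa.
Lift = ΔP · A = 2770 × 2.03 = 5620 N.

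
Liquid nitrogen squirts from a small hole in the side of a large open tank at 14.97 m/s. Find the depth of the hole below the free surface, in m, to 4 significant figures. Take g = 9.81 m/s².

h ≈ 11.42 m

Inverting v = √(2gh) gives h = v² / 2g.
h = 14.97²/(2·9.81) = 224.1/19.62 = 11.42 m.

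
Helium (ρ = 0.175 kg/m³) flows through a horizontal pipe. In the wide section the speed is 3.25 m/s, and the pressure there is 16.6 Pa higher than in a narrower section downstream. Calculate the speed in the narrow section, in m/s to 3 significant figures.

v₂ = 14.2 m/s

With h₁ = h₂, rearranging Bernoulli gives v₂ = √(v₁² + 2ΔP/ρ).
v₂ = √(3.25² + 2·16.6/0.175) = √(10.6 + 190) = 14.2 m/s.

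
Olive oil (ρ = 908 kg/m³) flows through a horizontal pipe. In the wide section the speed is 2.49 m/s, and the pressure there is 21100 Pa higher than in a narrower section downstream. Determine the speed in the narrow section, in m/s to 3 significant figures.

Horizontal Bernoulli: P₁ + ½ρv₁² = P₂ + ½ρv₂², so v₂² = v₁² + 2(P₁ − P₂)/ρ.
v₂ = √(2.49² + 2·21100/908) = √(6.20 + 46.5) = 7.26 m/s.

v₂ ≈ 7.26 m/s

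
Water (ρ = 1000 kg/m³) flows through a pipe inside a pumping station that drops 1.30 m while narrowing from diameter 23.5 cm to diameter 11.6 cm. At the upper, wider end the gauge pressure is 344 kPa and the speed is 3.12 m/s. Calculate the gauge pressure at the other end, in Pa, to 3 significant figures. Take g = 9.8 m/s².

P₂ = 280000 Pa

The volume flow rate is constant, so v₂ = (A₁/A₂)v₁ = (434/106)·3.12 = 12.8 m/s.
Bernoulli: P₁ + ½ρv₁² + ρg h₁ = P₂ + ½ρv₂² + ρg h₂, so P₂ = P₁ + ½ρ(v₁² − v₂²) − ρg(h₂ − h₁).
P₂ = 344000 + ½·1000·(3.12² − 12.8²) − 1000·9.8·(−1.30) = 344000 + (-77100) − (-12700) = 280000 Pa.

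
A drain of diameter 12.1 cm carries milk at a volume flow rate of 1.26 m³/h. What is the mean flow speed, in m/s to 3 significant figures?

v = 0.0304 m/s

Q = 1.26 m³/h = 0.000350 m³/s.
v = Q/A = 0.000350 / 0.0115 = 0.0304 m/s.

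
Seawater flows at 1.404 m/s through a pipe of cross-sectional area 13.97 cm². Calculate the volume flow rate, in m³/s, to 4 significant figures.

Q = 0.001961 m³/s

Q = A·v = 0.001397 m² × 1.404 m/s = 0.001961 m³/s.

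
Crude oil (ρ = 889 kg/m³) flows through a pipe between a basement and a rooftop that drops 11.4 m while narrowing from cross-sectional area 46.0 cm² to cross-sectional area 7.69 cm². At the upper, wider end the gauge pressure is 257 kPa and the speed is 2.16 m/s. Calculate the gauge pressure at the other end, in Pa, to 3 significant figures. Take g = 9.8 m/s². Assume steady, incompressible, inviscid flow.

Mass conservation (A₁v₁ = A₂v₂) gives v₂ = 2.16 × 46.0/7.69 = 12.9 m/s.
Bernoulli: P₁ + ½ρv₁² + ρg h₁ = P₂ + ½ρv₂² + ρg h₂, so P₂ = P₁ + ½ρ(v₁² − v₂²) − ρg(h₂ − h₁).
P₂ = 257000 + ½·889·(2.16² − 12.9²) − 889·9.8·(−11.4) = 257000 + (-72100) − (-99300) = 284000 Pa.

P₂ ≈ 284000 Pa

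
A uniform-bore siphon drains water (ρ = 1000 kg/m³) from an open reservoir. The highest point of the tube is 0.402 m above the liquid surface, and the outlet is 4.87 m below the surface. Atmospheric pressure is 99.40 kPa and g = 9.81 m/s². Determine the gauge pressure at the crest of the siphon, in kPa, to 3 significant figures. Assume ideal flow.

From the surface to the outlet (both open to atmosphere, surface at rest): v = √(2g·h_out) = √(2·9.81·4.87) = 9.77 m/s.
The bore is uniform, so the speed at the crest is the same v. Bernoulli surface→crest: P_atm = P_top + ½ρv² + ρg·h_top.
P_top = 99400 − ½·1000·9.77² − 1000·9.81·0.402 = 47700 Pa. So P_gauge = P_top − P_atm = -51700 Pa.

P_gauge ≈ -51.7 kPa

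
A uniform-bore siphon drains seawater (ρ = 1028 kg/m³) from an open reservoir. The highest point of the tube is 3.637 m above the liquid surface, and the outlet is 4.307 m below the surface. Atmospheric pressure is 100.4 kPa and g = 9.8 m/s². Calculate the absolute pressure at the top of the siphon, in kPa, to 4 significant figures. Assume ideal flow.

From the surface to the outlet (both open to atmosphere, surface at rest): v = √(2g·h_out) = √(2·9.8·4.307) = 9.188 m/s.
With constant cross-section the crest speed equals v; applying Bernoulli from the surface up to the crest, P_top = P_atm − ½ρv² − ρg·h_top.
P_top = 100400 − ½·1028·9.188² − 1028·9.8·3.637 = 20370 Pa.

20.37 kPa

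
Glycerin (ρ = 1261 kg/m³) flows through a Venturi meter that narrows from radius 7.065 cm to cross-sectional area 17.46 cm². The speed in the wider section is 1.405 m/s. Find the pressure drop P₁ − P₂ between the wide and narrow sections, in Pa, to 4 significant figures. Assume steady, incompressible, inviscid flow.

ΔP = 99150 Pa

By continuity, v₂ = v₁·A₁/A₂ = 1.405·(156.8/17.46) = 12.62 m/s.
Along the horizontal streamline, P + ½ρv² is constant.
P₁ − P₂ = ½·1261·(12.62² − 1.405²) = ½·1261·157.3 = 99150 Pa.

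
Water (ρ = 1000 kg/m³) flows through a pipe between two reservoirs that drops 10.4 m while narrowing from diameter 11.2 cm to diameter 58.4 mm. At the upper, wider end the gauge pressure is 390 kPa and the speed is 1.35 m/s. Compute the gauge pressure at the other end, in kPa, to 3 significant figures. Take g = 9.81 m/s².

Mass conservation (A₁v₁ = A₂v₂) gives v₂ = 1.35 × 98.5/26.8 = 4.97 m/s.
Energy conservation along the streamline gives P₂ = P₁ − ½ρ(v₂² − v₁²) − ρg(h₂ − h₁).
P₂ = 390000 + ½·1000·(1.35² − 4.97²) − 1000·9.81·(−10.4) = 390000 + (-11400) − (-102000) = 481000 Pa.

481 kPa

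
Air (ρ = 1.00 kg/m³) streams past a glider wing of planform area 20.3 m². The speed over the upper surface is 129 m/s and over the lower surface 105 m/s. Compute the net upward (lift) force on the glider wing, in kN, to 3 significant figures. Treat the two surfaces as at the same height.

F ≈ 57.0 kN

With equal heights on the two surfaces, Bernoulli gives P_lower − P_upper = ½ρ(v_upper² − v_lower²).
ΔP = ½·1.00·(129² − 105²) = 2810 Pa.
Lift = ΔP · A = 2810 × 20.3 = 57000 N.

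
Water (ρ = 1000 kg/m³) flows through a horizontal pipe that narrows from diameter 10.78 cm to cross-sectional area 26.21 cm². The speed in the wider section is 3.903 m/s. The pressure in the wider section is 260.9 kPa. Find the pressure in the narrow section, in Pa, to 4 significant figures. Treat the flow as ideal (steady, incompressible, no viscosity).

Continuity gives A₁v₁ = A₂v₂, so v₂ = (91.27 cm²)/(26.21 cm²) × 3.903 m/s = 13.59 m/s.
Along the horizontal streamline, P + ½ρv² is constant.
P₂ = P₁ − ½ρ(v₂² − v₁²) = 260900 − ½·1000·(13.59² − 3.903²) = 260900 − 84740 = 176200 Pa.

P₂ ≈ 176200 Pa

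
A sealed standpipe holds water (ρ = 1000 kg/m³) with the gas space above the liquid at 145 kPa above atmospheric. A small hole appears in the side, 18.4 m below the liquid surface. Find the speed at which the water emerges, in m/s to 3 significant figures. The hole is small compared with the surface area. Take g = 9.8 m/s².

Take point 1 at the surface (v₁ ≈ 0) and point 2 at the hole (at atmospheric pressure). Bernoulli: P₁ + ρg h = P_atm + ½ρv₂².
With P₁ − P_atm = 145000 Pa, v₂ = √(2gh + 2ΔP/ρ) = √(2·9.8·18.4 + 2·145000/1000) = 25.5 m/s.

v = 25.5 m/s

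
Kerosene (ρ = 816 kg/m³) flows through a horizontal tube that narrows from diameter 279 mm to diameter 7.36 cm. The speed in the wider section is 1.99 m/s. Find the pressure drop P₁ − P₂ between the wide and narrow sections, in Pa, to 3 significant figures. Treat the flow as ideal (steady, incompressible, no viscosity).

By continuity, v₂ = v₁·A₁/A₂ = 1.99·(611/42.5) = 28.6 m/s.
Bernoulli (h₁ = h₂): P₁ − P₂ = ½ρ(v₂² − v₁²).
P₁ − P₂ = ½·816·(28.6² − 1.99²) = ½·816·814 = 332000 Pa.

332000 Pa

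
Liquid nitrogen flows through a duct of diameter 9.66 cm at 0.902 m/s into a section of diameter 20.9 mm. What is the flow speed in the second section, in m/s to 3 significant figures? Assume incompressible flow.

Continuity gives A₁v₁ = A₂v₂, so v₂ = (73.3 cm²)/(3.43 cm²) × 0.902 m/s = 19.3 m/s.

v₂ ≈ 19.3 m/s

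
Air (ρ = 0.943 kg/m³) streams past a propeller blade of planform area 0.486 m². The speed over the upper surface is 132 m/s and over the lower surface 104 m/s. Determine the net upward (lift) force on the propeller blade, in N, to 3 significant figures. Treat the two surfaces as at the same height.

1510 N

The faster flow above has the lower pressure; Bernoulli (same height) gives ΔP = ½ρ(v_up² − v_low²).
ΔP = ½·0.943·(132² − 104²) = 3120 Pa.
Lift = ΔP · A = 3120 × 0.486 = 1510 N.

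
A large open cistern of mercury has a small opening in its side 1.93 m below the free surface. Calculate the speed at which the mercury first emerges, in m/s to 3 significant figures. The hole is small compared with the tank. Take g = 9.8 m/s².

v = 6.15 m/s

Bernoulli from surface to hole (P equal, v_surface ≈ 0): v = √(2gh) = √(2×9.8×1.93) = 6.15 m/s.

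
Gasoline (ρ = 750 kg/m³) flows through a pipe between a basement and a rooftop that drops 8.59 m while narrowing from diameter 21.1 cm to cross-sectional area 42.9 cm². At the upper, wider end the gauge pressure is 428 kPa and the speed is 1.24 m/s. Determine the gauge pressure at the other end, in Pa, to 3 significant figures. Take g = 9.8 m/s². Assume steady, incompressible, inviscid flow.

Mass conservation (A₁v₁ = A₂v₂) gives v₂ = 1.24 × 350/42.9 = 10.1 m/s.
Energy conservation along the streamline gives P₂ = P₁ − ½ρ(v₂² − v₁²) − ρg(h₂ − h₁).
P₂ = 428000 + ½·750·(1.24² − 10.1²) − 750·9.8·(−8.59) = 428000 + (-37700) − (-63100) = 453000 Pa.

P₂ ≈ 453000 Pa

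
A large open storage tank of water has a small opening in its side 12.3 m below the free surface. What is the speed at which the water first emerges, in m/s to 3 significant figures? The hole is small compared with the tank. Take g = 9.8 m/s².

v ≈ 15.5 m/s

With the surface at rest and both surface and jet at atmospheric pressure, Bernoulli gives ρg h = ½ρv², so v = √(2gh) = √(2·9.8·12.3) = 15.5 m/s.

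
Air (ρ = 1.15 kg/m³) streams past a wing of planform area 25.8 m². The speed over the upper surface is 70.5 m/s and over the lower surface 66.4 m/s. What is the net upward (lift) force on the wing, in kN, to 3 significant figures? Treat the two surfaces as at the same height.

From P + ½ρv² = const at equal height, P_low − P_up = ½ρ(v_up² − v_low²).
ΔP = ½·1.15·(70.5² − 66.4²) = 323 Pa.
Lift = ΔP · A = 323 × 25.8 = 8330 N.

8.33 kN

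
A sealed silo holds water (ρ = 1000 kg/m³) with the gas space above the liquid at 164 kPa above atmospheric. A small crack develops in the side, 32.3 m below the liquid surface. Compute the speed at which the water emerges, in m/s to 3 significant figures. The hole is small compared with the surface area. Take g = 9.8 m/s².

v = 31.0 m/s

Take point 1 at the surface (v₁ ≈ 0) and point 2 at the hole (at atmospheric pressure). Bernoulli: P₁ + ρg h = P_atm + ½ρv₂².
With P₁ − P_atm = 164000 Pa, v₂ = √(2gh + 2ΔP/ρ) = √(2·9.8·32.3 + 2·164000/1000) = 31.0 m/s.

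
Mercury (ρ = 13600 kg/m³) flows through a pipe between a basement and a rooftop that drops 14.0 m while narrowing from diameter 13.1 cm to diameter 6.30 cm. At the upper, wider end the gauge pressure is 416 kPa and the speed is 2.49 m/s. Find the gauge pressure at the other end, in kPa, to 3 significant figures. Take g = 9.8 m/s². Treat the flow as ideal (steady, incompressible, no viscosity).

The volume flow rate is constant, so v₂ = (A₁/A₂)v₁ = (135/31.2)·2.49 = 10.8 m/s.
Energy conservation along the streamline gives P₂ = P₁ − ½ρ(v₂² − v₁²) − ρg(h₂ − h₁).
P₂ = 416000 + ½·13600·(2.49² − 10.8²) − 13600·9.8·(−14.0) = 416000 + (-746000) − (-1870000) = 1540000 Pa.

1540 kPa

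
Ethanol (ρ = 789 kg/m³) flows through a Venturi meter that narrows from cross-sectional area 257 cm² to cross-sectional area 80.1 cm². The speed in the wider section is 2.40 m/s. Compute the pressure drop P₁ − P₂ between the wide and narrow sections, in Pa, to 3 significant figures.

Mass conservation (A₁v₁ = A₂v₂) gives v₂ = 2.40 × 257/80.1 = 7.70 m/s.
With no height change, Bernoulli's equation is P₁ + ½ρv₁² = P₂ + ½ρv₂².
P₁ − P₂ = ½·789·(7.70² − 2.40²) = ½·789·53.5 = 21100 Pa.

ΔP ≈ 21100 Pa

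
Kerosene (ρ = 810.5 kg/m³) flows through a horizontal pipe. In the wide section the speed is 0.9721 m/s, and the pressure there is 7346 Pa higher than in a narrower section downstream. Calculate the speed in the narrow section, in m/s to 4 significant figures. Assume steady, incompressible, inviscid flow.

Along the level pipe P + ½ρv² is conserved, hence v₂² = v₁² + 2(P₁ − P₂)/ρ.
v₂ = √(0.9721² + 2·7346/810.5) = √(0.9450 + 18.13) = 4.367 m/s.

v₂ = 4.367 m/s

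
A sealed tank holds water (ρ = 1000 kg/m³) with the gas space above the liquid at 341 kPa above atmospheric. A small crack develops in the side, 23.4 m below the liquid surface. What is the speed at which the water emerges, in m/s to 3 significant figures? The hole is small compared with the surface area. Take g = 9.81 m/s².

v = 33.8 m/s

Take point 1 at the surface (v₁ ≈ 0) and point 2 at the hole (at atmospheric pressure). Bernoulli: P₁ + ρg h = P_atm + ½ρv₂².
With P₁ − P_atm = 341000 Pa, v₂ = √(2gh + 2ΔP/ρ) = √(2·9.81·23.4 + 2·341000/1000) = 33.8 m/s.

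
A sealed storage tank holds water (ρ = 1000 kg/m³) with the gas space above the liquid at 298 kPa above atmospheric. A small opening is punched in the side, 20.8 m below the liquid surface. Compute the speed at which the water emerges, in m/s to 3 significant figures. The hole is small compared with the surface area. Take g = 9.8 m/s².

v ≈ 31.7 m/s

Take point 1 at the surface (v₁ ≈ 0) and point 2 at the hole (at atmospheric pressure). Bernoulli: P₁ + ρg h = P_atm + ½ρv₂².
With P₁ − P_atm = 298000 Pa, v₂ = √(2gh + 2ΔP/ρ) = √(2·9.8·20.8 + 2·298000/1000) = 31.7 m/s.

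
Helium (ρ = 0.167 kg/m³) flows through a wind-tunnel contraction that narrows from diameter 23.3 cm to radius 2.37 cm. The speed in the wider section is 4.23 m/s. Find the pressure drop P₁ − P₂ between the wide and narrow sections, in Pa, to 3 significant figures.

ΔP ≈ 871 Pa

Continuity gives A₁v₁ = A₂v₂, so v₂ = (426 cm²)/(17.6 cm²) × 4.23 m/s = 102 m/s.
With no height change, Bernoulli's equation is P₁ + ½ρv₁² = P₂ + ½ρv₂².
P₁ − P₂ = ½·0.167·(102² − 4.23²) = ½·0.167·10400 = 871 Pa.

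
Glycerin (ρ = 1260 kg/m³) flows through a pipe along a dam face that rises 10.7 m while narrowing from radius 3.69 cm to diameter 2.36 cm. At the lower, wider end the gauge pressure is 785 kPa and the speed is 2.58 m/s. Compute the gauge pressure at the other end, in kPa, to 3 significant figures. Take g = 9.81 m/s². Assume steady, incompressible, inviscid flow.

P₂ ≈ 256 kPa

Mass conservation (A₁v₁ = A₂v₂) gives v₂ = 2.58 × 42.8/4.37 = 25.2 m/s.
Bernoulli: P₁ + ½ρv₁² + ρg h₁ = P₂ + ½ρv₂² + ρg h₂, so P₂ = P₁ + ½ρ(v₁² − v₂²) − ρg(h₂ − h₁).
P₂ = 785000 + ½·1260·(2.58² − 25.2²) − 1260·9.81·(+10.7) = 785000 + (-397000) − (132000) = 256000 Pa.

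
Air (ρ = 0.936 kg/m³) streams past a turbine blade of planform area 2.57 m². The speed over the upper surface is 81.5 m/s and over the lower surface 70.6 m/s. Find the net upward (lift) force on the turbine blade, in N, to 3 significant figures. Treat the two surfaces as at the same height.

From P + ½ρv² = const at equal height, P_low − P_up = ½ρ(v_up² − v_low²).
ΔP = ½·0.936·(81.5² − 70.6²) = 776 Pa.
Lift = ΔP · A = 776 × 2.57 = 1990 N.

F ≈ 1990 N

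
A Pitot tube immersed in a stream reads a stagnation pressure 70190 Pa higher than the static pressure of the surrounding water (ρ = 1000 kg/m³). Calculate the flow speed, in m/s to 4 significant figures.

Bernoulli between the free stream and the stagnation point: ½ρv² = P_stag − P_static.
v = √(2ΔP/ρ) = √(2·70190/1000) = 11.85 m/s.

v ≈ 11.85 m/s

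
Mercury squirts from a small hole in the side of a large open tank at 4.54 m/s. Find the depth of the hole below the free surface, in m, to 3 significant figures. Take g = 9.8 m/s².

h = 1.05 m

Torricelli: v = √(2gh), so h = v²/(2g).
h = 4.54²/(2·9.8) = 20.6/19.60 = 1.05 m.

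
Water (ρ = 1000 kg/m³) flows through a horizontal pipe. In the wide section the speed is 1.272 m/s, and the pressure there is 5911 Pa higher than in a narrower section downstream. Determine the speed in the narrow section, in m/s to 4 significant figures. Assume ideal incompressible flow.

Horizontal Bernoulli: P₁ + ½ρv₁² = P₂ + ½ρv₂², so v₂² = v₁² + 2(P₁ − P₂)/ρ.
v₂ = √(1.272² + 2·5911/1000) = √(1.618 + 11.82) = 3.666 m/s.

3.666 m/s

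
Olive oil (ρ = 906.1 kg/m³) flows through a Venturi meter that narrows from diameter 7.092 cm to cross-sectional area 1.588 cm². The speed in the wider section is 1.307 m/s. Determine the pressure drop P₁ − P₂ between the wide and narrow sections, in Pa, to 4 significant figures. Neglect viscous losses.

ΔP ≈ 478100 Pa

The volume flow rate is constant, so v₂ = (A₁/A₂)v₁ = (39.50/1.588)·1.307 = 32.51 m/s.
Bernoulli (h₁ = h₂): P₁ − P₂ = ½ρ(v₂² − v₁²).
P₁ − P₂ = ½·906.1·(32.51² − 1.307²) = ½·906.1·1055 = 478100 Pa.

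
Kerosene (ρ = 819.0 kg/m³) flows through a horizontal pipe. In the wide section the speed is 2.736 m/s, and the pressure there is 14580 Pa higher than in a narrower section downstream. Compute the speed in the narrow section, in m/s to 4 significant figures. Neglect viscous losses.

6.564 m/s

Along the level pipe P + ½ρv² is conserved, hence v₂² = v₁² + 2(P₁ − P₂)/ρ.
v₂ = √(2.736² + 2·14580/819.0) = √(7.486 + 35.60) = 6.564 m/s.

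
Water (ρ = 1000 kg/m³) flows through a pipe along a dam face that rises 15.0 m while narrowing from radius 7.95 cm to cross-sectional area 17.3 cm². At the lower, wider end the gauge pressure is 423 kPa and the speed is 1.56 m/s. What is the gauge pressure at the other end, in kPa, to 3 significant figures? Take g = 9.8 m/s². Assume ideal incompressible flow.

P₂ ≈ 117 kPa

The volume flow rate is constant, so v₂ = (A₁/A₂)v₁ = (199/17.3)·1.56 = 17.9 m/s.
Applying Bernoulli between the two ends and solving for P₂: P₂ = P₁ + ½ρ(v₁² − v₂²) − ρgΔh.
P₂ = 423000 + ½·1000·(1.56² − 17.9²) − 1000·9.8·(+15.0) = 423000 + (-159000) − (147000) = 117000 Pa.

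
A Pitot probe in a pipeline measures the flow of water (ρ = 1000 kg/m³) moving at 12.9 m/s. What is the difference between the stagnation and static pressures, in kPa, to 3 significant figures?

Bernoulli between the free stream and the stagnation point: ½ρv² = P_stag − P_static.
ΔP = ½·1000·12.9² = 83200 Pa.

83.2 kPa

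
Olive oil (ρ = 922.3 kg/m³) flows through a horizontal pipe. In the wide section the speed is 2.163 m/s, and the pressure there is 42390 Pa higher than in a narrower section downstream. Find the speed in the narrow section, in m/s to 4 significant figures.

v₂ ≈ 9.829 m/s

Horizontal Bernoulli: P₁ + ½ρv₁² = P₂ + ½ρv₂², so v₂² = v₁² + 2(P₁ − P₂)/ρ.
v₂ = √(2.163² + 2·42390/922.3) = √(4.679 + 91.92) = 9.829 m/s.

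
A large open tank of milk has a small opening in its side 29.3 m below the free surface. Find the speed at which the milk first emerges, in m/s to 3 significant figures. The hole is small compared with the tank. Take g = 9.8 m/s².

With the surface at rest and both surface and jet at atmospheric pressure, Bernoulli gives ρg h = ½ρv², so v = √(2gh) = √(2·9.8·29.3) = 24.0 m/s.

24.0 m/s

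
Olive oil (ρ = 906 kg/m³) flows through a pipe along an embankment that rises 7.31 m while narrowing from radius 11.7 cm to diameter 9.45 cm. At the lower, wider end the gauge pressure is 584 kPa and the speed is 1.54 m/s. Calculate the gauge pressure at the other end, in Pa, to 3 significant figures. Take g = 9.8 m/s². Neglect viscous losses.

By continuity, v₂ = v₁·A₁/A₂ = 1.54·(430/70.1) = 9.44 m/s.
Bernoulli: P₁ + ½ρv₁² + ρg h₁ = P₂ + ½ρv₂² + ρg h₂, so P₂ = P₁ + ½ρ(v₁² − v₂²) − ρg(h₂ − h₁).
P₂ = 584000 + ½·906·(1.54² − 9.44²) − 906·9.8·(+7.31) = 584000 + (-39300) − (64900) = 480000 Pa.

P₂ = 480000 Pa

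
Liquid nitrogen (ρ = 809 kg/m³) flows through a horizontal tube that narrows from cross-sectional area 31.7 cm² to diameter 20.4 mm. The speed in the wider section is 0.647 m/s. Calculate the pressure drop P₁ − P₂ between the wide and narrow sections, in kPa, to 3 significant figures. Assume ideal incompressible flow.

Continuity gives A₁v₁ = A₂v₂, so v₂ = (31.7 cm²)/(3.27 cm²) × 0.647 m/s = 6.27 m/s.
Along the horizontal streamline, P + ½ρv² is constant.
P₁ − P₂ = ½·809·(6.27² − 0.647²) = ½·809·39.0 = 15800 Pa.

ΔP ≈ 15.8 kPa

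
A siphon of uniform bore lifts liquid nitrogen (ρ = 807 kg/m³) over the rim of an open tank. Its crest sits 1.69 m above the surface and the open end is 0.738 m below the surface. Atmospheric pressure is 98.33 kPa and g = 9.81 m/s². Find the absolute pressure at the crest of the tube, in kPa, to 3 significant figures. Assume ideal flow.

P_top = 79.1 kPa

The outlet speed comes from Torricelli: v = √(2g·0.738) = 3.81 m/s.
With constant cross-section the crest speed equals v; applying Bernoulli from the surface up to the crest, P_top = P_atm − ½ρv² − ρg·h_top.
P_top = 98330 − ½·807·3.81² − 807·9.81·1.69 = 79100 Pa.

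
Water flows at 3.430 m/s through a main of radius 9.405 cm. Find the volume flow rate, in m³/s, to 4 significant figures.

Q ≈ 0.09532 m³/s

Q = A·v = 0.02779 m² × 3.430 m/s = 0.09532 m³/s.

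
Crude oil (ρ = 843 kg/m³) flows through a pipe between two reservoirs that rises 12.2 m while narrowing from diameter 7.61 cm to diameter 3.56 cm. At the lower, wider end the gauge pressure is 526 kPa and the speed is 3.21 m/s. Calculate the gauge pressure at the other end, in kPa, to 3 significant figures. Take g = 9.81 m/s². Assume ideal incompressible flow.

Continuity gives A₁v₁ = A₂v₂, so v₂ = (45.5 cm²)/(9.95 cm²) × 3.21 m/s = 14.7 m/s.
Bernoulli: P₁ + ½ρv₁² + ρg h₁ = P₂ + ½ρv₂² + ρg h₂, so P₂ = P₁ + ½ρ(v₁² − v₂²) − ρg(h₂ − h₁).
P₂ = 526000 + ½·843·(3.21² − 14.7²) − 843·9.81·(+12.2) = 526000 + (-86300) − (101000) = 339000 Pa.

P₂ ≈ 339 kPa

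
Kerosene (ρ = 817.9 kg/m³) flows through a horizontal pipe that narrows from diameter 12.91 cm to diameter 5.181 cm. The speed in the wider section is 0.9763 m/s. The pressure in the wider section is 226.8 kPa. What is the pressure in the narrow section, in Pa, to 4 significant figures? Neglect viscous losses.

P₂ ≈ 212200 Pa

By continuity, v₂ = v₁·A₁/A₂ = 0.9763·(130.9/21.08) = 6.062 m/s.
Along the horizontal streamline, P + ½ρv² is constant.
P₂ = P₁ − ½ρ(v₂² − v₁²) = 226800 − ½·817.9·(6.062² − 0.9763²) = 226800 − 14640 = 212200 Pa.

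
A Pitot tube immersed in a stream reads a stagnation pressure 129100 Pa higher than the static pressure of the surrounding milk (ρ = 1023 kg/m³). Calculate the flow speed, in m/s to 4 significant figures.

The dynamic pressure equals the rise in static pressure at the stagnation point: ΔP = ½ρv².
v = √(2ΔP/ρ) = √(2·129100/1023) = 15.89 m/s.

v ≈ 15.89 m/s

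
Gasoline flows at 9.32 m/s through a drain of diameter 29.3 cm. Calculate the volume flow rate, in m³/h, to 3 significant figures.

Q ≈ 2260 m³/h

Q = A·v = 0.0674 m² × 9.32 m/s = 0.628 m³/s.
Converting: 0.628 m³/s × 3600 = 2260 m³/h.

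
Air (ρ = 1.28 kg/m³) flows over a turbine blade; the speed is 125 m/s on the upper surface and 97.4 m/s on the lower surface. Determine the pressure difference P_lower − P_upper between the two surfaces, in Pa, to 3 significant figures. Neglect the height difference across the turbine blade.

With negligible Δh, P + ½ρv² is constant, so P_low − P_up = ½ρ(v_up² − v_low²).
ΔP = ½·1.28·(125² − 97.4²) = 3930 Pa.

ΔP = 3930 Pa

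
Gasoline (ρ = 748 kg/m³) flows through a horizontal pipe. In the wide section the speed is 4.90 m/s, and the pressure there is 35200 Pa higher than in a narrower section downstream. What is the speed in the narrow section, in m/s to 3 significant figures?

10.9 m/s

Horizontal Bernoulli: P₁ + ½ρv₁² = P₂ + ½ρv₂², so v₂² = v₁² + 2(P₁ − P₂)/ρ.
v₂ = √(4.90² + 2·35200/748) = √(24.0 + 94.1) = 10.9 m/s.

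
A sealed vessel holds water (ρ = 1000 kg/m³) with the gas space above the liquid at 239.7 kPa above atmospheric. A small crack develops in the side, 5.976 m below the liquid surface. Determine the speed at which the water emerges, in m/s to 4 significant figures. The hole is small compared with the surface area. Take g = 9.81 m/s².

v ≈ 24.43 m/s

Take point 1 at the surface (v₁ ≈ 0) and point 2 at the hole (at atmospheric pressure). Bernoulli: P₁ + ρg h = P_atm + ½ρv₂².
With P₁ − P_atm = 239700 Pa, v₂ = √(2gh + 2ΔP/ρ) = √(2·9.81·5.976 + 2·239700/1000) = 24.43 m/s.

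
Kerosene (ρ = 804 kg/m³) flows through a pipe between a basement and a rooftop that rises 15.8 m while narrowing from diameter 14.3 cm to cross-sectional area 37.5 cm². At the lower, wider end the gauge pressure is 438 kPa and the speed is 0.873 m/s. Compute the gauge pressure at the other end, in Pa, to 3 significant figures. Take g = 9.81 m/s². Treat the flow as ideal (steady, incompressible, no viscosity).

308000 Pa

The volume flow rate is constant, so v₂ = (A₁/A₂)v₁ = (161/37.5)·0.873 = 3.74 m/s.
Energy conservation along the streamline gives P₂ = P₁ − ½ρ(v₂² − v₁²) − ρg(h₂ − h₁).
P₂ = 438000 + ½·804·(0.873² − 3.74²) − 804·9.81·(+15.8) = 438000 + (-5310) − (125000) = 308000 Pa.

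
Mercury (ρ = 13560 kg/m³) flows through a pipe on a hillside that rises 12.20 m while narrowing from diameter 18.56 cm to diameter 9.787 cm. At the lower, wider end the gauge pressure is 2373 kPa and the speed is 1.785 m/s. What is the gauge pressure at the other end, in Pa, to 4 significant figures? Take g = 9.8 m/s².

Continuity gives A₁v₁ = A₂v₂, so v₂ = (270.5 cm²)/(75.23 cm²) × 1.785 m/s = 6.419 m/s.
Energy conservation along the streamline gives P₂ = P₁ − ½ρ(v₂² − v₁²) − ρg(h₂ − h₁).
P₂ = 2373000 + ½·13560·(1.785² − 6.419²) − 13560·9.8·(+12.20) = 2373000 + (-257800) − (1621000) = 494000 Pa.

P₂ ≈ 494000 Pa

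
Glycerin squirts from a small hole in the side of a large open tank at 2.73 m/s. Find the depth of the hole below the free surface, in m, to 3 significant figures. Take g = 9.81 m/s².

h ≈ 0.380 m

Torricelli: v = √(2gh), so h = v²/(2g).
h = 2.73²/(2·9.81) = 7.45/19.62 = 0.380 m.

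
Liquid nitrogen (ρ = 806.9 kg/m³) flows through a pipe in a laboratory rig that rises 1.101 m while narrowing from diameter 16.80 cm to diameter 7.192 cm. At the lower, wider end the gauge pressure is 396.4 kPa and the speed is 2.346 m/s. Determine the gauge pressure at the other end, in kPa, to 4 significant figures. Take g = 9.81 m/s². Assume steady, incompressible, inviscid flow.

P₂ ≈ 323.8 kPa

Mass conservation (A₁v₁ = A₂v₂) gives v₂ = 2.346 × 221.7/40.62 = 12.80 m/s.
Bernoulli: P₁ + ½ρv₁² + ρg h₁ = P₂ + ½ρv₂² + ρg h₂, so P₂ = P₁ + ½ρ(v₁² − v₂²) − ρg(h₂ − h₁).
P₂ = 396400 + ½·806.9·(2.346² − 12.80²) − 806.9·9.81·(+1.101) = 396400 + (-63890) − (8715) = 323800 Pa.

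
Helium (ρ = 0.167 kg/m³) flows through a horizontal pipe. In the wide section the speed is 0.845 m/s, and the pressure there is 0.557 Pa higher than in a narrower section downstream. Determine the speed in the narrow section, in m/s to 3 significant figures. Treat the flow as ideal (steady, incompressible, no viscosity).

Along the level pipe P + ½ρv² is conserved, hence v₂² = v₁² + 2(P₁ − P₂)/ρ.
v₂ = √(0.845² + 2·0.557/0.167) = √(0.714 + 6.67) = 2.72 m/s.

v₂ ≈ 2.72 m/s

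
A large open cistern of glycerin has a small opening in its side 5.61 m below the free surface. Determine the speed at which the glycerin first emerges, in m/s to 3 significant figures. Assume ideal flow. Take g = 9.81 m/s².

v = 10.5 m/s

With the surface at rest and both surface and jet at atmospheric pressure, Bernoulli gives ρg h = ½ρv², so v = √(2gh) = √(2·9.81·5.61) = 10.5 m/s.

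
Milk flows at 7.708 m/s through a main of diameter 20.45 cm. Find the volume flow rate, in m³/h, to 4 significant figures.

911.4 m³/h

Q = A·v = 0.03285 m² × 7.708 m/s = 0.2532 m³/s.
Converting: 0.2532 m³/s × 3600 = 911.4 m³/h.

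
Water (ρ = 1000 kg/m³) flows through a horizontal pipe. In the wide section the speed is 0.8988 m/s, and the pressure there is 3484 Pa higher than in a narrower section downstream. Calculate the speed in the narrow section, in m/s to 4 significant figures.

Horizontal Bernoulli: P₁ + ½ρv₁² = P₂ + ½ρv₂², so v₂² = v₁² + 2(P₁ − P₂)/ρ.
v₂ = √(0.8988² + 2·3484/1000) = √(0.8078 + 6.968) = 2.789 m/s.

v₂ = 2.789 m/s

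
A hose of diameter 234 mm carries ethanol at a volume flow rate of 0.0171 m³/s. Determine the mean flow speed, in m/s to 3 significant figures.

Q = 0.0171 m³/s = 0.0171 m³/s.
v = Q/A = 0.0171 / 0.0430 = 0.398 m/s.

0.398 m/s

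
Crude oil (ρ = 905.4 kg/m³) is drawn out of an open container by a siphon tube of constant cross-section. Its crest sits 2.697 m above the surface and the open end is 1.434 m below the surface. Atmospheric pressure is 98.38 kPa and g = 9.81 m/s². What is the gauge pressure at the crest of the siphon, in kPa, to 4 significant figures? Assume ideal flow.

P_gauge ≈ -36.69 kPa

Bernoulli surface→outlet gives ½v² = g·h_out, so v = √(2·9.81·1.434) = 5.304 m/s.
With constant cross-section the crest speed equals v; applying Bernoulli from the surface up to the crest, P_top = P_atm − ½ρv² − ρg·h_top.
P_top = 98380 − ½·905.4·5.304² − 905.4·9.81·2.697 = 61690 Pa. So P_gauge = P_top − P_atm = -36690 Pa.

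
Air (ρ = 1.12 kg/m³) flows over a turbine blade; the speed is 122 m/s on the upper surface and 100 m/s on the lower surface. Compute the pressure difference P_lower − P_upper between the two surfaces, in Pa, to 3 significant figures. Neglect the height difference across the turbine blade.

2740 Pa

With negligible Δh, P + ½ρv² is constant, so P_low − P_up = ½ρ(v_up² − v_low²).
ΔP = ½·1.12·(122² − 100²) = 2740 Pa.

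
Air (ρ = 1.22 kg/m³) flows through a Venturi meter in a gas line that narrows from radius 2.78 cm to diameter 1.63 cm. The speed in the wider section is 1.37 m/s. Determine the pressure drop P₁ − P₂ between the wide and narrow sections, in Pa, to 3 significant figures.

The volume flow rate is constant, so v₂ = (A₁/A₂)v₁ = (24.3/2.09)·1.37 = 15.9 m/s.
Bernoulli (h₁ = h₂): P₁ − P₂ = ½ρ(v₂² − v₁²).
P₁ − P₂ = ½·1.22·(15.9² − 1.37²) = ½·1.22·252 = 154 Pa.

ΔP = 154 Pa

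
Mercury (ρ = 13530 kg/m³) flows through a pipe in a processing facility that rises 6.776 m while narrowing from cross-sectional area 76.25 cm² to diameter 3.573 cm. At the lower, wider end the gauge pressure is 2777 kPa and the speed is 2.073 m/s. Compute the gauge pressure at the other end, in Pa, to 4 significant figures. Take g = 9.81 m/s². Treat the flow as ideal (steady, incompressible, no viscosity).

P₂ ≈ 225400 Pa

Mass conservation (A₁v₁ = A₂v₂) gives v₂ = 2.073 × 76.25/10.03 = 15.76 m/s.
Applying Bernoulli between the two ends and solving for P₂: P₂ = P₁ + ½ρ(v₁² − v₂²) − ρgΔh.
P₂ = 2777000 + ½·13530·(2.073² − 15.76²) − 13530·9.81·(+6.776) = 2777000 + (-1652000) − (899400) = 225400 Pa.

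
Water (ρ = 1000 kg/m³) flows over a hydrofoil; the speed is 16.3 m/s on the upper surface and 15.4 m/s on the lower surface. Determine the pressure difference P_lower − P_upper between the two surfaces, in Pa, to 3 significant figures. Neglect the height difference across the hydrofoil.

ΔP = 14300 Pa

Bernoulli (same height): P_lower − P_upper = ½ρ(v_upper² − v_lower²).
ΔP = ½·1000·(16.3² − 15.4²) = 14300 Pa.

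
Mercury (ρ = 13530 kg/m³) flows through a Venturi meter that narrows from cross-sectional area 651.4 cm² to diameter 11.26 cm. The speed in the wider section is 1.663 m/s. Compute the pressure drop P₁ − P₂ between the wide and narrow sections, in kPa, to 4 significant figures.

Mass conservation (A₁v₁ = A₂v₂) gives v₂ = 1.663 × 651.4/99.58 = 10.88 m/s.
With no height change, Bernoulli's equation is P₁ + ½ρv₁² = P₂ + ½ρv₂².
P₁ − P₂ = ½·13530·(10.88² − 1.663²) = ½·13530·115.6 = 781900 Pa.

ΔP ≈ 781.9 kPa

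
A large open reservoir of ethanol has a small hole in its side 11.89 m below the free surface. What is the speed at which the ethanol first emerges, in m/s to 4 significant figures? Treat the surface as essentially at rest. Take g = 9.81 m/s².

Bernoulli from surface to hole (P equal, v_surface ≈ 0): v = √(2gh) = √(2×9.81×11.89) = 15.27 m/s.

v ≈ 15.27 m/s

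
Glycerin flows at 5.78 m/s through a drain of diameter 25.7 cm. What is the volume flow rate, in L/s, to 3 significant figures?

Q = A·v = 0.0519 m² × 5.78 m/s = 0.300 m³/s.
Converting: 0.300 m³/s × 1000 = 300 L/s.

300 L/s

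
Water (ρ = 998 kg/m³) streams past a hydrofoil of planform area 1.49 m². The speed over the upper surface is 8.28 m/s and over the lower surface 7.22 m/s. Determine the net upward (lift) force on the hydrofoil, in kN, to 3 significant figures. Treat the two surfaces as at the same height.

From P + ½ρv² = const at equal height, P_low − P_up = ½ρ(v_up² − v_low²).
ΔP = ½·998·(8.28² − 7.22²) = 8200 Pa.
Lift = ΔP · A = 8200 × 1.49 = 12200 N.

F ≈ 12.2 kN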